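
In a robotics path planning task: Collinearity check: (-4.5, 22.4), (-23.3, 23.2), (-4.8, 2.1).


Cross product: ((-23.3)-(-4.5))*(2.1-22.4) - (23.2-22.4)*((-4.8)-(-4.5))
= 381.88

No, not collinear


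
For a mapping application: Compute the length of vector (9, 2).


|u| = sqrt(9^2 + 2^2) = sqrt(85) = 9.2195

9.2195


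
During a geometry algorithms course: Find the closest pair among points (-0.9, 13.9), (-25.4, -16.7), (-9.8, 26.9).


d(P0,P1) = 39.1996, d(P0,P2) = 15.7547, d(P1,P2) = 46.3068
Closest: P0 and P2

Closest pair: (-0.9, 13.9) and (-9.8, 26.9), distance = 15.7547


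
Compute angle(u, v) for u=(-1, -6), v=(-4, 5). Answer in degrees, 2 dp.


u.v = -26, |u| = sqrt(37) = 6.0828, |v| = sqrt(41) = 6.4031
cos(theta) = u.v/(|u||v|) = -26/sqrt(1517) = -0.667545
theta = acos(-0.667545) = 131.88 degrees

131.88 degrees


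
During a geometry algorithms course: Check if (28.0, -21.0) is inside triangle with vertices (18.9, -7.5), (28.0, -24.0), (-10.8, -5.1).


Cross products: AB x AP = 27.3, BC x BP = -116.4, CA x CP = -379.11
All same sign? no

No, outside


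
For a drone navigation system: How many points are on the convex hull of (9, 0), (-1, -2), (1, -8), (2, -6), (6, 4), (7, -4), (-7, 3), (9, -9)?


Convex hull vertices (CCW): (-7, 3), (1, -8), (9, -9), (9, 0), (6, 4)
Count = 5

5


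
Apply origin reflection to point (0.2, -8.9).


Reflection over origin: (x,y) -> (-x,-y)
(0.2, -8.9) -> (-0.2, 8.9)

(-0.2, 8.9)


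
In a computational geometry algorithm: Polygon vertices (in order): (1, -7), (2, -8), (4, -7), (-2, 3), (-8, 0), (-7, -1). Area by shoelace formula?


Shoelace sum: (1*(-8) - 2*(-7)) + (2*(-7) - 4*(-8)) + (4*3 - (-2)*(-7)) + ((-2)*0 - (-8)*3) + ((-8)*(-1) - (-7)*0) + ((-7)*(-7) - 1*(-1))
= 104
Area = |104|/2 = 52

52


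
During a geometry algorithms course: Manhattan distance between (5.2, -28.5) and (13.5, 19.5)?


|5.2-13.5| + |(-28.5)-19.5| = 8.3 + 48 = 56.3

56.3


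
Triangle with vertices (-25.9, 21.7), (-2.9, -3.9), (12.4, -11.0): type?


Side lengths squared: AB^2=1184.36, BC^2=284.5, CA^2=2536.18
Sorted: [284.5, 1184.36, 2536.18]
By sides: Scalene, By angles: Obtuse

Scalene, Obtuse


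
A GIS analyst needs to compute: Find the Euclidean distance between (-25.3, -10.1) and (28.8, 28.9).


dx=54.1, dy=39
d^2 = 54.1^2 + 39^2 = 4447.81
d = sqrt(4447.81) = 66.6919

66.6919


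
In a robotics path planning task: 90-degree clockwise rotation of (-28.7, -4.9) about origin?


90° CW: (x,y) -> (y, -x)
(-28.7,-4.9) -> (-4.9, 28.7)

(-4.9, 28.7)


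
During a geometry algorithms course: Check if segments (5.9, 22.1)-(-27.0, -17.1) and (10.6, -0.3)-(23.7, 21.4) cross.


Cross products: d1=395.43, d2=595.84, d3=921.2, d4=720.79
d1*d2 < 0 and d3*d4 < 0? no

No, they don't intersect


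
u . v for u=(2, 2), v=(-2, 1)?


u . v = u_x*v_x + u_y*v_y = 2*(-2) + 2*1
= (-4) + 2 = -2

-2


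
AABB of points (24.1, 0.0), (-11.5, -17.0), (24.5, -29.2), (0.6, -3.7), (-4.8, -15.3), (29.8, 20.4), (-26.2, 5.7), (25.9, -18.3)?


x range: [-26.2, 29.8]
y range: [-29.2, 20.4]
Bounding box: (-26.2,-29.2) to (29.8,20.4)

(-26.2,-29.2) to (29.8,20.4)


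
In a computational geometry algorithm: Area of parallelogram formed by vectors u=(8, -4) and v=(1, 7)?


|u x v| = |8*7 - (-4)*1|
= |56 - (-4)| = 60

60


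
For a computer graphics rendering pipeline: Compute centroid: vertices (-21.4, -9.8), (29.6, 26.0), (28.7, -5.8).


Centroid = ((x_A+x_B+x_C)/3, (y_A+y_B+y_C)/3)
= (((-21.4)+29.6+28.7)/3, ((-9.8)+26+(-5.8))/3)
= (12.3, 3.4667)

(12.3, 3.4667)


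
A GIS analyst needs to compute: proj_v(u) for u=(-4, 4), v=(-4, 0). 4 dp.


u.v = 16, |v| = sqrt(16) = 4
Scalar projection = u.v / |v| = 16 / sqrt(16) = 4

4


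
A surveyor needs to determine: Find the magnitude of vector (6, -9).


|u| = sqrt(6^2 + (-9)^2) = sqrt(117) = 10.8167

10.8167


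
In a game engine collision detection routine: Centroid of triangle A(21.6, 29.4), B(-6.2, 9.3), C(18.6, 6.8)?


Centroid = ((x_A+x_B+x_C)/3, (y_A+y_B+y_C)/3)
= ((21.6+(-6.2)+18.6)/3, (29.4+9.3+6.8)/3)
= (11.3333, 15.1667)

(11.3333, 15.1667)


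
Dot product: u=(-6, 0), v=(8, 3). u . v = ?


u . v = u_x*v_x + u_y*v_y = (-6)*8 + 0*3
= (-48) + 0 = -48

-48


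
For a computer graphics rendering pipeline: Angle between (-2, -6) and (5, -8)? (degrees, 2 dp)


u.v = 38, |u| = sqrt(40) = 6.3246, |v| = sqrt(89) = 9.434
cos(theta) = u.v/(|u||v|) = 38/sqrt(3560) = 0.636881
theta = acos(0.636881) = 50.44 degrees

50.44 degrees


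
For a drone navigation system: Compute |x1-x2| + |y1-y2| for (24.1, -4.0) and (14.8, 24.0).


|24.1-14.8| + |(-4)-24| = 9.3 + 28 = 37.3

37.3


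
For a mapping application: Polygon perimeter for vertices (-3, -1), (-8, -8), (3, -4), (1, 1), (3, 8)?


Sides: (-3, -1)->(-8, -8): sqrt(74) = 8.602325, (-8, -8)->(3, -4): sqrt(137) = 11.7047, (3, -4)->(1, 1): sqrt(29) = 5.385165, (1, 1)->(3, 8): sqrt(53) = 7.28011, (3, 8)->(-3, -1): sqrt(117) = 10.816654
Sum = 43.788954
Perimeter = 43.789

43.789


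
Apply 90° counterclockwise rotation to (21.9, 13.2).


90° CCW: (x,y) -> (-y, x)
(21.9,13.2) -> (-13.2, 21.9)

(-13.2, 21.9)


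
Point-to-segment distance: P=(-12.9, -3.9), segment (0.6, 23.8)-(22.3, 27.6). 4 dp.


Project P onto AB: t = 0 (clamped to [0,1])
Closest point on segment: (0.6, 23.8)
Distance: 30.8146

30.8146


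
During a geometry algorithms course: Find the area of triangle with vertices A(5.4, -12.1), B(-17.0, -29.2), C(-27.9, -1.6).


Area = |x_A(y_B-y_C) + x_B(y_C-y_A) + x_C(y_A-y_B)|/2
= |(-149.04) + (-178.5) + (-477.09)|/2
= 804.63/2 = 402.315

402.315


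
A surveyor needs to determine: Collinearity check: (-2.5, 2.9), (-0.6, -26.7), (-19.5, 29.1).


Cross product: ((-0.6)-(-2.5))*(29.1-2.9) - ((-26.7)-2.9)*((-19.5)-(-2.5))
= -453.42

No, not collinear


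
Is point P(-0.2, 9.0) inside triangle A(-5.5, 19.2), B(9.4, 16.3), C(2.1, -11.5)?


Cross products: AB x AP = -136.61, BC x BP = -213.59, CA x CP = -85.19
All same sign? yes

Yes, inside


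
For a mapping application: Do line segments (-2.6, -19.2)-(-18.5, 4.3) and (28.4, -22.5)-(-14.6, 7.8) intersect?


Cross products: d1=797.4, d2=268.67, d3=-676.03, d4=-147.3
d1*d2 < 0 and d3*d4 < 0? no

No, they don't intersect


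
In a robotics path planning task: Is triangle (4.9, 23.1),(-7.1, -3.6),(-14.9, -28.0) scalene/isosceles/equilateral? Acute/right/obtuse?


Side lengths squared: AB^2=856.89, BC^2=656.2, CA^2=3003.25
Sorted: [656.2, 856.89, 3003.25]
By sides: Scalene, By angles: Obtuse

Scalene, Obtuse


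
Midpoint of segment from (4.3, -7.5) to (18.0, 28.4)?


M = ((4.3+18)/2, ((-7.5)+28.4)/2)
= (11.15, 10.45)

(11.15, 10.45)


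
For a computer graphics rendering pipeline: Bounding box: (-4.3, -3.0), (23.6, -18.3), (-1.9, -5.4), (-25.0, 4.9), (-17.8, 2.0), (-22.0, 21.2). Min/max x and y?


x range: [-25, 23.6]
y range: [-18.3, 21.2]
Bounding box: (-25,-18.3) to (23.6,21.2)

(-25,-18.3) to (23.6,21.2)


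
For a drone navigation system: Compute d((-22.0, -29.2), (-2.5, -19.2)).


dx=19.5, dy=10
d^2 = 19.5^2 + 10^2 = 480.25
d = sqrt(480.25) = 21.9146

21.9146


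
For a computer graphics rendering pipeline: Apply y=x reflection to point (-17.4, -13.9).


Reflection over y=x: (x,y) -> (y,x)
(-17.4, -13.9) -> (-13.9, -17.4)

(-13.9, -17.4)


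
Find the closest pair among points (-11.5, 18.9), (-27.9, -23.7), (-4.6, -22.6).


d(P0,P1) = 45.6478, d(P0,P2) = 42.0697, d(P1,P2) = 23.326
Closest: P1 and P2

Closest pair: (-27.9, -23.7) and (-4.6, -22.6), distance = 23.326


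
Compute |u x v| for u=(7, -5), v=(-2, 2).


|u x v| = |7*2 - (-5)*(-2)|
= |14 - 10| = 4

4


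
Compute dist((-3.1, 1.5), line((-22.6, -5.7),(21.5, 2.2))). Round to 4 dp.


|cross product| = 163.47
|line direction| = sqrt(2007.22) = 44.802
Distance = 163.47/sqrt(2007.22) = 3.6487

3.6487


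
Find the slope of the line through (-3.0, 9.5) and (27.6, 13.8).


slope = (y2-y1)/(x2-x1) = (13.8-9.5)/(27.6-(-3)) = 4.3/30.6 = 0.1405

0.1405


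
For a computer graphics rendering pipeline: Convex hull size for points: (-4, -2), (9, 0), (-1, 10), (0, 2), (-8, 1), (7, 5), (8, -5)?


Convex hull vertices (CCW): (-8, 1), (-4, -2), (8, -5), (9, 0), (7, 5), (-1, 10)
Count = 6

6


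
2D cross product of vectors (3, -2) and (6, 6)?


u x v = u_x*v_y - u_y*v_x = 3*6 - (-2)*6
= 18 - (-12) = 30

30


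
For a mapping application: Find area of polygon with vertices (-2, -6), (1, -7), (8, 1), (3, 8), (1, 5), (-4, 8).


Shoelace sum: ((-2)*(-7) - 1*(-6)) + (1*1 - 8*(-7)) + (8*8 - 3*1) + (3*5 - 1*8) + (1*8 - (-4)*5) + ((-4)*(-6) - (-2)*8)
= 213
Area = |213|/2 = 106.5

106.5


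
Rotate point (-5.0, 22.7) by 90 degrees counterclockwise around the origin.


90° CCW: (x,y) -> (-y, x)
(-5,22.7) -> (-22.7, -5)

(-22.7, -5)


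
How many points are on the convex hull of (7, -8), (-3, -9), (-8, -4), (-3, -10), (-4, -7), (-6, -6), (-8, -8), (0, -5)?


Convex hull vertices (CCW): (-8, -8), (-3, -10), (7, -8), (0, -5), (-8, -4)
Count = 5

5


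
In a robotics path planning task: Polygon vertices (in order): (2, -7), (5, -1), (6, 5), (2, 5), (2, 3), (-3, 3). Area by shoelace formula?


Shoelace sum: (2*(-1) - 5*(-7)) + (5*5 - 6*(-1)) + (6*5 - 2*5) + (2*3 - 2*5) + (2*3 - (-3)*3) + ((-3)*(-7) - 2*3)
= 110
Area = |110|/2 = 55

55


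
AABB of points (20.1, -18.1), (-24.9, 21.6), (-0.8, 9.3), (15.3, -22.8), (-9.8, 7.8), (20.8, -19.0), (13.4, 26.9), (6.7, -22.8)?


x range: [-24.9, 20.8]
y range: [-22.8, 26.9]
Bounding box: (-24.9,-22.8) to (20.8,26.9)

(-24.9,-22.8) to (20.8,26.9)


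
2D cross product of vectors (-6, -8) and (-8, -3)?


u x v = u_x*v_y - u_y*v_x = (-6)*(-3) - (-8)*(-8)
= 18 - 64 = -46

-46


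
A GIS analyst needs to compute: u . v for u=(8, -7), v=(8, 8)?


u . v = u_x*v_x + u_y*v_y = 8*8 + (-7)*8
= 64 + (-56) = 8

8


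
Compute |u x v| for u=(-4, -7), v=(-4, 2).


|u x v| = |(-4)*2 - (-7)*(-4)|
= |(-8) - 28| = 36

36


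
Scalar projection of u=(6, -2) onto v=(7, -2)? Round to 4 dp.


u.v = 46, |v| = sqrt(53) = 7.2801
Scalar projection = u.v / |v| = 46 / sqrt(53) = 6.3186

6.3186


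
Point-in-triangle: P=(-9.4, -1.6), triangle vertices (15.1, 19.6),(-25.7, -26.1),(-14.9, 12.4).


Cross products: AB x AP = -254.69, BC x BP = -362.95, CA x CP = -459.6
All same sign? yes

Yes, inside


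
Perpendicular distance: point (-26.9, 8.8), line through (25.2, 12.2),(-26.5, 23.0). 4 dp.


|cross product| = 738.46
|line direction| = sqrt(2789.53) = 52.816
Distance = 738.46/sqrt(2789.53) = 13.9817

13.9817


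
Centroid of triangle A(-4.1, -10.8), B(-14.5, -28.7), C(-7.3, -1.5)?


Centroid = ((x_A+x_B+x_C)/3, (y_A+y_B+y_C)/3)
= (((-4.1)+(-14.5)+(-7.3))/3, ((-10.8)+(-28.7)+(-1.5))/3)
= (-8.6333, -13.6667)

(-8.6333, -13.6667)


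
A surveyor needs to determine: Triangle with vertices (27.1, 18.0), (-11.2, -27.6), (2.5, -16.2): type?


Side lengths squared: AB^2=3546.25, BC^2=317.65, CA^2=1774.8
Sorted: [317.65, 1774.8, 3546.25]
By sides: Scalene, By angles: Obtuse

Scalene, Obtuse


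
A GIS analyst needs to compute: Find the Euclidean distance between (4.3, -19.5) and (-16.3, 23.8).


dx=-20.6, dy=43.3
d^2 = (-20.6)^2 + 43.3^2 = 2299.25
d = sqrt(2299.25) = 47.9505

47.9505


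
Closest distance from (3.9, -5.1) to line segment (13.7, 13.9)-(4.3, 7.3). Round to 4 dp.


Project P onto AB: t = 1 (clamped to [0,1])
Closest point on segment: (4.3, 7.3)
Distance: 12.4064

12.4064


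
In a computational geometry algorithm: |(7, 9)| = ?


|u| = sqrt(7^2 + 9^2) = sqrt(130) = 11.4018

11.4018


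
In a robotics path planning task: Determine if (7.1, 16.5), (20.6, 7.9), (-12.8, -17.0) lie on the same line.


Cross product: (20.6-7.1)*((-17)-16.5) - (7.9-16.5)*((-12.8)-7.1)
= -623.39

No, not collinear


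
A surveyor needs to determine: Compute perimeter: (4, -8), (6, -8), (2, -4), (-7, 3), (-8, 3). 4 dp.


Sides: (4, -8)->(6, -8): sqrt(4) = 2, (6, -8)->(2, -4): sqrt(32) = 5.656854, (2, -4)->(-7, 3): sqrt(130) = 11.401754, (-7, 3)->(-8, 3): sqrt(1) = 1, (-8, 3)->(4, -8): sqrt(265) = 16.278821
Sum = 36.337429
Perimeter = 36.3374

36.3374


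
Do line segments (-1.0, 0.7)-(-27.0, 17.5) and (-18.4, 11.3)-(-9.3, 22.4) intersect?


Cross products: d1=-289.6, d2=151.88, d3=16.72, d4=-424.76
d1*d2 < 0 and d3*d4 < 0? yes

Yes, they intersect


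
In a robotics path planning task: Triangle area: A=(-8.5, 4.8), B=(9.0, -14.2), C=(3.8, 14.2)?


Area = |x_A(y_B-y_C) + x_B(y_C-y_A) + x_C(y_A-y_B)|/2
= |241.4 + 84.6 + 72.2|/2
= 398.2/2 = 199.1

199.1


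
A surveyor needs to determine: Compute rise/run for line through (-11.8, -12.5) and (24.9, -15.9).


slope = (y2-y1)/(x2-x1) = ((-15.9)-(-12.5))/(24.9-(-11.8)) = (-3.4)/36.7 = -0.0926

-0.0926


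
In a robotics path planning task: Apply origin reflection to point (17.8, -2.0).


Reflection over origin: (x,y) -> (-x,-y)
(17.8, -2) -> (-17.8, 2)

(-17.8, 2)


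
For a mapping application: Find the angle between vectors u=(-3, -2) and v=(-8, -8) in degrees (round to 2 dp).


u.v = 40, |u| = sqrt(13) = 3.6056, |v| = sqrt(128) = 11.3137
cos(theta) = u.v/(|u||v|) = 40/sqrt(1664) = 0.980581
theta = acos(0.980581) = 11.31 degrees

11.31 degrees


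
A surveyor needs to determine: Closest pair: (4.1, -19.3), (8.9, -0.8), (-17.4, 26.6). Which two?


d(P0,P1) = 19.1126, d(P0,P2) = 50.6859, d(P1,P2) = 37.9796
Closest: P0 and P1

Closest pair: (4.1, -19.3) and (8.9, -0.8), distance = 19.1126


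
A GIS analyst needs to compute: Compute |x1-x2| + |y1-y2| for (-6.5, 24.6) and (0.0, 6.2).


|(-6.5)-0| + |24.6-6.2| = 6.5 + 18.4 = 24.9

24.9


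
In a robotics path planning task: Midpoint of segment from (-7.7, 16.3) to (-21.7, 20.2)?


M = (((-7.7)+(-21.7))/2, (16.3+20.2)/2)
= (-14.7, 18.25)

(-14.7, 18.25)


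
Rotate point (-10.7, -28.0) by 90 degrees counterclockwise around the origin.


90° CCW: (x,y) -> (-y, x)
(-10.7,-28) -> (28, -10.7)

(28, -10.7)


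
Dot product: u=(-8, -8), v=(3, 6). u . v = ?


u . v = u_x*v_x + u_y*v_y = (-8)*3 + (-8)*6
= (-24) + (-48) = -72

-72


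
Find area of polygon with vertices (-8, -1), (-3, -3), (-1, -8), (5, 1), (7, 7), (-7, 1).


Shoelace sum: ((-8)*(-3) - (-3)*(-1)) + ((-3)*(-8) - (-1)*(-3)) + ((-1)*1 - 5*(-8)) + (5*7 - 7*1) + (7*1 - (-7)*7) + ((-7)*(-1) - (-8)*1)
= 180
Area = |180|/2 = 90

90


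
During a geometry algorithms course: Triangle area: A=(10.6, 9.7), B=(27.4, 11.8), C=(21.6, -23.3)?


Area = |x_A(y_B-y_C) + x_B(y_C-y_A) + x_C(y_A-y_B)|/2
= |372.06 + (-904.2) + (-45.36)|/2
= 577.5/2 = 288.75

288.75


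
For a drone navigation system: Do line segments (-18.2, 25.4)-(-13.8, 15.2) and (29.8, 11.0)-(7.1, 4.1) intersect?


Cross products: d1=-658.08, d2=-396.18, d3=426.24, d4=164.34
d1*d2 < 0 and d3*d4 < 0? no

No, they don't intersect


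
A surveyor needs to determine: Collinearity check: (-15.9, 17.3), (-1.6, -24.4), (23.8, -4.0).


Cross product: ((-1.6)-(-15.9))*((-4)-17.3) - ((-24.4)-17.3)*(23.8-(-15.9))
= 1350.9

No, not collinear


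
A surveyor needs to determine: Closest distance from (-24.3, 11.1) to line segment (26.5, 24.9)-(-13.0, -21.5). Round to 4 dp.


Project P onto AB: t = 0.7128 (clamped to [0,1])
Closest point on segment: (-1.6571, -8.1757)
Distance: 29.7364

29.7364


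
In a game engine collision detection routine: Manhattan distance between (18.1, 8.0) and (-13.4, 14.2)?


|18.1-(-13.4)| + |8-14.2| = 31.5 + 6.2 = 37.7

37.7


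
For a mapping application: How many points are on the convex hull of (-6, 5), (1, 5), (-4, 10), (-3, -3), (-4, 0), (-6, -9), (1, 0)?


Convex hull vertices (CCW): (-6, -9), (1, 0), (1, 5), (-4, 10), (-6, 5)
Count = 5

5


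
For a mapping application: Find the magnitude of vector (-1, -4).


|u| = sqrt((-1)^2 + (-4)^2) = sqrt(17) = 4.1231

4.1231


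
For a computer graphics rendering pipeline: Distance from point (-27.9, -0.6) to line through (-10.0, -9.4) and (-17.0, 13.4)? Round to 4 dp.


|cross product| = 346.52
|line direction| = sqrt(568.84) = 23.8504
Distance = 346.52/sqrt(568.84) = 14.5289

14.5289


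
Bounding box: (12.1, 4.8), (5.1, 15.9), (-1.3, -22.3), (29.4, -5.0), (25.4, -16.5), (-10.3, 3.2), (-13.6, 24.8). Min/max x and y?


x range: [-13.6, 29.4]
y range: [-22.3, 24.8]
Bounding box: (-13.6,-22.3) to (29.4,24.8)

(-13.6,-22.3) to (29.4,24.8)


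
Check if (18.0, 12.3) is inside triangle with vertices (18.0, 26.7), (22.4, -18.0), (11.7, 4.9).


Cross products: AB x AP = -63.36, BC x BP = -223.45, CA x CP = -90.72
All same sign? yes

Yes, inside


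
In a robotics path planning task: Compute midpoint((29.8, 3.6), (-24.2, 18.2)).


M = ((29.8+(-24.2))/2, (3.6+18.2)/2)
= (2.8, 10.9)

(2.8, 10.9)


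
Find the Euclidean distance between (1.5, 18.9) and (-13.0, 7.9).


dx=-14.5, dy=-11
d^2 = (-14.5)^2 + (-11)^2 = 331.25
d = sqrt(331.25) = 18.2003

18.2003


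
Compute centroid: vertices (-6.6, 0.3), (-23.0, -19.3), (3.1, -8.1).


Centroid = ((x_A+x_B+x_C)/3, (y_A+y_B+y_C)/3)
= (((-6.6)+(-23)+3.1)/3, (0.3+(-19.3)+(-8.1))/3)
= (-8.8333, -9.0333)

(-8.8333, -9.0333)


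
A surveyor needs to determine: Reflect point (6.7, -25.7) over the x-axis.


Reflection over x-axis: (x,y) -> (x,-y)
(6.7, -25.7) -> (6.7, 25.7)

(6.7, 25.7)


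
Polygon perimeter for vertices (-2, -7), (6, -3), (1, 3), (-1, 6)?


Sides: (-2, -7)->(6, -3): sqrt(80) = 8.944272, (6, -3)->(1, 3): sqrt(61) = 7.81025, (1, 3)->(-1, 6): sqrt(13) = 3.605551, (-1, 6)->(-2, -7): sqrt(170) = 13.038405
Sum = 33.398478
Perimeter = 33.3985

33.3985


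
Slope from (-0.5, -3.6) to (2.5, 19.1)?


slope = (y2-y1)/(x2-x1) = (19.1-(-3.6))/(2.5-(-0.5)) = 22.7/3 = 7.5667

7.5667


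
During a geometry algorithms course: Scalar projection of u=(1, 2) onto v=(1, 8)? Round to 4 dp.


u.v = 17, |v| = sqrt(65) = 8.0623
Scalar projection = u.v / |v| = 17 / sqrt(65) = 2.1086

2.1086


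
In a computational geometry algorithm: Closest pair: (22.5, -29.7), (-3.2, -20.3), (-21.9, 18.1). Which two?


d(P0,P1) = 27.3651, d(P0,P2) = 65.2396, d(P1,P2) = 42.7112
Closest: P0 and P1

Closest pair: (22.5, -29.7) and (-3.2, -20.3), distance = 27.3651


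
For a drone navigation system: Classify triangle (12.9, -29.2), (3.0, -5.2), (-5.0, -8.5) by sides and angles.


Side lengths squared: AB^2=674.01, BC^2=74.89, CA^2=748.9
Sorted: [74.89, 674.01, 748.9]
By sides: Scalene, By angles: Right

Scalene, Right


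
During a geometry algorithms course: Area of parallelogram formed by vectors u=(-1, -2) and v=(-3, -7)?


|u x v| = |(-1)*(-7) - (-2)*(-3)|
= |7 - 6| = 1

1


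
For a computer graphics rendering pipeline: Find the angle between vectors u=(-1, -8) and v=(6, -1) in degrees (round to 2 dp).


u.v = 2, |u| = sqrt(65) = 8.0623, |v| = sqrt(37) = 6.0828
cos(theta) = u.v/(|u||v|) = 2/sqrt(2405) = 0.040782
theta = acos(0.040782) = 87.66 degrees

87.66 degrees


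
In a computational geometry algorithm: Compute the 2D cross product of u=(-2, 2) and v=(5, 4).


u x v = u_x*v_y - u_y*v_x = (-2)*4 - 2*5
= (-8) - 10 = -18

-18


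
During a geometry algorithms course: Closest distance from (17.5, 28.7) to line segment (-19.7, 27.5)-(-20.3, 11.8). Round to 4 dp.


Project P onto AB: t = 0 (clamped to [0,1])
Closest point on segment: (-19.7, 27.5)
Distance: 37.2193

37.2193


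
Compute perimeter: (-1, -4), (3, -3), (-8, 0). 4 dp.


Sides: (-1, -4)->(3, -3): sqrt(17) = 4.123106, (3, -3)->(-8, 0): sqrt(130) = 11.401754, (-8, 0)->(-1, -4): sqrt(65) = 8.062258
Sum = 23.587118
Perimeter = 23.5871

23.5871


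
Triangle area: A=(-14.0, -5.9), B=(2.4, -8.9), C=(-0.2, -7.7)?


Area = |x_A(y_B-y_C) + x_B(y_C-y_A) + x_C(y_A-y_B)|/2
= |16.8 + (-4.32) + (-0.6)|/2
= 11.88/2 = 5.94

5.94


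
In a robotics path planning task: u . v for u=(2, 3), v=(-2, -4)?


u . v = u_x*v_x + u_y*v_y = 2*(-2) + 3*(-4)
= (-4) + (-12) = -16

-16


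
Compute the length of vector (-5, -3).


|u| = sqrt((-5)^2 + (-3)^2) = sqrt(34) = 5.831

5.831


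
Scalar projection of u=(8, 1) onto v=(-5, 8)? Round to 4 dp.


u.v = -32, |v| = sqrt(89) = 9.434
Scalar projection = u.v / |v| = -32 / sqrt(89) = -3.392

-3.392


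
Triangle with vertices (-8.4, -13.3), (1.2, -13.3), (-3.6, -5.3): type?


Side lengths squared: AB^2=92.16, BC^2=87.04, CA^2=87.04
Sorted: [87.04, 87.04, 92.16]
By sides: Isosceles, By angles: Acute

Isosceles, Acute


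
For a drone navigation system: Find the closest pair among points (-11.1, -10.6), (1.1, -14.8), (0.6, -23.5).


d(P0,P1) = 12.9027, d(P0,P2) = 17.4155, d(P1,P2) = 8.7144
Closest: P1 and P2

Closest pair: (1.1, -14.8) and (0.6, -23.5), distance = 8.7144


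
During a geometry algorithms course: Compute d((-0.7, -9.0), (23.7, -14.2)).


dx=24.4, dy=-5.2
d^2 = 24.4^2 + (-5.2)^2 = 622.4
d = sqrt(622.4) = 24.9479

24.9479


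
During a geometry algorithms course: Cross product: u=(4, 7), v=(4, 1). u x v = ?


u x v = u_x*v_y - u_y*v_x = 4*1 - 7*4
= 4 - 28 = -24

-24


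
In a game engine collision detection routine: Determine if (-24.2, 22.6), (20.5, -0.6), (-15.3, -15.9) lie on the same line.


Cross product: (20.5-(-24.2))*((-15.9)-22.6) - ((-0.6)-22.6)*((-15.3)-(-24.2))
= -1514.47

No, not collinear


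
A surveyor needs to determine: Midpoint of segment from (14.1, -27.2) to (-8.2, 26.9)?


M = ((14.1+(-8.2))/2, ((-27.2)+26.9)/2)
= (2.95, -0.15)

(2.95, -0.15)


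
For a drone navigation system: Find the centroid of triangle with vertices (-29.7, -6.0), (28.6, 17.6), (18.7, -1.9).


Centroid = ((x_A+x_B+x_C)/3, (y_A+y_B+y_C)/3)
= (((-29.7)+28.6+18.7)/3, ((-6)+17.6+(-1.9))/3)
= (5.8667, 3.2333)

(5.8667, 3.2333)


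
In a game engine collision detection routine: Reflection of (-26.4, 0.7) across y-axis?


Reflection over y-axis: (x,y) -> (-x,y)
(-26.4, 0.7) -> (26.4, 0.7)

(26.4, 0.7)


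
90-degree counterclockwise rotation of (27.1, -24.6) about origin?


90° CCW: (x,y) -> (-y, x)
(27.1,-24.6) -> (24.6, 27.1)

(24.6, 27.1)


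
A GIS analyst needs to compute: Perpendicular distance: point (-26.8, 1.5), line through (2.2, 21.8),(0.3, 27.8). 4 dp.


|cross product| = 212.57
|line direction| = sqrt(39.61) = 6.2936
Distance = 212.57/sqrt(39.61) = 33.7753

33.7753


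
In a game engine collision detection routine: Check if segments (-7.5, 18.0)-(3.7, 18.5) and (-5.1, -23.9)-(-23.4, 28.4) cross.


Cross products: d1=-641.25, d2=-1236.16, d3=-470.48, d4=124.43
d1*d2 < 0 and d3*d4 < 0? no

No, they don't intersect


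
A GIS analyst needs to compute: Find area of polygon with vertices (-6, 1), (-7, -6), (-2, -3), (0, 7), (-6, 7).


Shoelace sum: ((-6)*(-6) - (-7)*1) + ((-7)*(-3) - (-2)*(-6)) + ((-2)*7 - 0*(-3)) + (0*7 - (-6)*7) + ((-6)*1 - (-6)*7)
= 116
Area = |116|/2 = 58

58


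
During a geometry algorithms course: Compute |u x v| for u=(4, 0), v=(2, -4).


|u x v| = |4*(-4) - 0*2|
= |(-16) - 0| = 16

16


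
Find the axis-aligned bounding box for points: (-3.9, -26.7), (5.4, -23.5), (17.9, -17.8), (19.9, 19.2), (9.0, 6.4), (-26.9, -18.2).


x range: [-26.9, 19.9]
y range: [-26.7, 19.2]
Bounding box: (-26.9,-26.7) to (19.9,19.2)

(-26.9,-26.7) to (19.9,19.2)


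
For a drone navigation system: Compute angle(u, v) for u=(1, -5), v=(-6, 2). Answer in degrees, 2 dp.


u.v = -16, |u| = sqrt(26) = 5.099, |v| = sqrt(40) = 6.3246
cos(theta) = u.v/(|u||v|) = -16/sqrt(1040) = -0.496139
theta = acos(-0.496139) = 119.74 degrees

119.74 degrees


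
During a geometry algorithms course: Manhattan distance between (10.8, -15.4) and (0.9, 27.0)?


|10.8-0.9| + |(-15.4)-27| = 9.9 + 42.4 = 52.3

52.3


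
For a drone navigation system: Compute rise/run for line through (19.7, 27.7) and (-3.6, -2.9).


slope = (y2-y1)/(x2-x1) = ((-2.9)-27.7)/((-3.6)-19.7) = (-30.6)/(-23.3) = 1.3133

1.3133


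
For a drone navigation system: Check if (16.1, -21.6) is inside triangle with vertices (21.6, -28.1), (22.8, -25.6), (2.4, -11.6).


Cross products: AB x AP = 21.55, BC x BP = 12.2, CA x CP = 34.05
All same sign? yes

Yes, inside


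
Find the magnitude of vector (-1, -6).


|u| = sqrt((-1)^2 + (-6)^2) = sqrt(37) = 6.0828

6.0828


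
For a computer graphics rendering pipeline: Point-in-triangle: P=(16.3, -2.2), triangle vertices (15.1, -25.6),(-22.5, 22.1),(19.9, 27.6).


Cross products: AB x AP = -937.08, BC x BP = -1243.72, CA x CP = -48.48
All same sign? yes

Yes, inside


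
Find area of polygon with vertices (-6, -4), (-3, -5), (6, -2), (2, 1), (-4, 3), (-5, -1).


Shoelace sum: ((-6)*(-5) - (-3)*(-4)) + ((-3)*(-2) - 6*(-5)) + (6*1 - 2*(-2)) + (2*3 - (-4)*1) + ((-4)*(-1) - (-5)*3) + ((-5)*(-4) - (-6)*(-1))
= 107
Area = |107|/2 = 53.5

53.5


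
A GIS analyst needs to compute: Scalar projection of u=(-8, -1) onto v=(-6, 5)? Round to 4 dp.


u.v = 43, |v| = sqrt(61) = 7.8102
Scalar projection = u.v / |v| = 43 / sqrt(61) = 5.5056

5.5056


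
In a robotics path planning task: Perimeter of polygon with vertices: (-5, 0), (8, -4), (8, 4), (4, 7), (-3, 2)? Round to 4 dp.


Sides: (-5, 0)->(8, -4): sqrt(185) = 13.601471, (8, -4)->(8, 4): sqrt(64) = 8, (8, 4)->(4, 7): sqrt(25) = 5, (4, 7)->(-3, 2): sqrt(74) = 8.602325, (-3, 2)->(-5, 0): sqrt(8) = 2.828427
Sum = 38.032223
Perimeter = 38.0322

38.0322


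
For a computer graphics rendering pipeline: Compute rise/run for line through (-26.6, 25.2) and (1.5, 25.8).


slope = (y2-y1)/(x2-x1) = (25.8-25.2)/(1.5-(-26.6)) = 0.6/28.1 = 0.0214

0.0214


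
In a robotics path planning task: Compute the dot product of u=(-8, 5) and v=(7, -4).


u . v = u_x*v_x + u_y*v_y = (-8)*7 + 5*(-4)
= (-56) + (-20) = -76

-76


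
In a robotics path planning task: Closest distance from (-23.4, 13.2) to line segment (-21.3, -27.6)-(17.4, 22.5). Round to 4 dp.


Project P onto AB: t = 0.4898 (clamped to [0,1])
Closest point on segment: (-2.3463, -3.063)
Distance: 26.6035

26.6035


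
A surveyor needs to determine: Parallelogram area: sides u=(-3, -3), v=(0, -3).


|u x v| = |(-3)*(-3) - (-3)*0|
= |9 - 0| = 9

9


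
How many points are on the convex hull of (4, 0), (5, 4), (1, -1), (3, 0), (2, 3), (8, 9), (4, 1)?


Convex hull vertices (CCW): (1, -1), (4, 0), (8, 9), (2, 3)
Count = 4

4


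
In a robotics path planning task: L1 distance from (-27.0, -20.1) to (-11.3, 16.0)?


|(-27)-(-11.3)| + |(-20.1)-16| = 15.7 + 36.1 = 51.8

51.8


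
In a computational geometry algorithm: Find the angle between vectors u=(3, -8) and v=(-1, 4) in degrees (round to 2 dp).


u.v = -35, |u| = sqrt(73) = 8.544, |v| = sqrt(17) = 4.1231
cos(theta) = u.v/(|u||v|) = -35/sqrt(1241) = -0.993533
theta = acos(-0.993533) = 173.48 degrees

173.48 degrees


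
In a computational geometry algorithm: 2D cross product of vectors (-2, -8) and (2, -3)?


u x v = u_x*v_y - u_y*v_x = (-2)*(-3) - (-8)*2
= 6 - (-16) = 22

22


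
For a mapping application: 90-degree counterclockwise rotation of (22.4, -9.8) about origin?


90° CCW: (x,y) -> (-y, x)
(22.4,-9.8) -> (9.8, 22.4)

(9.8, 22.4)


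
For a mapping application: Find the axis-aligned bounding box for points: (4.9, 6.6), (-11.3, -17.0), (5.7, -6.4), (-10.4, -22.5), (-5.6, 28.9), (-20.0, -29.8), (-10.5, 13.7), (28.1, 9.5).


x range: [-20, 28.1]
y range: [-29.8, 28.9]
Bounding box: (-20,-29.8) to (28.1,28.9)

(-20,-29.8) to (28.1,28.9)


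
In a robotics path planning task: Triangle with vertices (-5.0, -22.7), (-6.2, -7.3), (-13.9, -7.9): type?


Side lengths squared: AB^2=238.6, BC^2=59.65, CA^2=298.25
Sorted: [59.65, 238.6, 298.25]
By sides: Scalene, By angles: Right

Scalene, Right


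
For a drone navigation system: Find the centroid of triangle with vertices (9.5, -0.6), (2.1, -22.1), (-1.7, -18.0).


Centroid = ((x_A+x_B+x_C)/3, (y_A+y_B+y_C)/3)
= ((9.5+2.1+(-1.7))/3, ((-0.6)+(-22.1)+(-18))/3)
= (3.3, -13.5667)

(3.3, -13.5667)


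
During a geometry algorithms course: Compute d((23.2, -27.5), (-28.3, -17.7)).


dx=-51.5, dy=9.8
d^2 = (-51.5)^2 + 9.8^2 = 2748.29
d = sqrt(2748.29) = 52.4241

52.4241


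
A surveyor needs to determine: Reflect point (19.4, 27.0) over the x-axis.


Reflection over x-axis: (x,y) -> (x,-y)
(19.4, 27) -> (19.4, -27)

(19.4, -27)


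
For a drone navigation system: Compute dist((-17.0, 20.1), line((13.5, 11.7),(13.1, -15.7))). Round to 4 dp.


|cross product| = 839.06
|line direction| = sqrt(750.92) = 27.4029
Distance = 839.06/sqrt(750.92) = 30.6194

30.6194


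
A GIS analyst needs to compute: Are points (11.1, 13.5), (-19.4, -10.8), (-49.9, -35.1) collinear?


Cross product: ((-19.4)-11.1)*((-35.1)-13.5) - ((-10.8)-13.5)*((-49.9)-11.1)
= 0

Yes, collinear


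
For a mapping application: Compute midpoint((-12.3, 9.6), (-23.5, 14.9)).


M = (((-12.3)+(-23.5))/2, (9.6+14.9)/2)
= (-17.9, 12.25)

(-17.9, 12.25)


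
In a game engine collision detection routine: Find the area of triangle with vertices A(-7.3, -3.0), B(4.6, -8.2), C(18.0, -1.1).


Area = |x_A(y_B-y_C) + x_B(y_C-y_A) + x_C(y_A-y_B)|/2
= |51.83 + 8.74 + 93.6|/2
= 154.17/2 = 77.085

77.085


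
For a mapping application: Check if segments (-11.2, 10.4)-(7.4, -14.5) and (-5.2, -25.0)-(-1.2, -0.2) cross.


Cross products: d1=290.4, d2=-270.48, d3=-509.04, d4=51.84
d1*d2 < 0 and d3*d4 < 0? yes

Yes, they intersect


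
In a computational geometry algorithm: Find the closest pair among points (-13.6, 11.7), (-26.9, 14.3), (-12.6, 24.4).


d(P0,P1) = 13.5518, d(P0,P2) = 12.7393, d(P1,P2) = 17.5071
Closest: P0 and P2

Closest pair: (-13.6, 11.7) and (-12.6, 24.4), distance = 12.7393


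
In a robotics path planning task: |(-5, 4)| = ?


|u| = sqrt((-5)^2 + 4^2) = sqrt(41) = 6.4031

6.4031


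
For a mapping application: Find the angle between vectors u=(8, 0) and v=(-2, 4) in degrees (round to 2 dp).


u.v = -16, |u| = sqrt(64) = 8, |v| = sqrt(20) = 4.4721
cos(theta) = u.v/(|u||v|) = -16/sqrt(1280) = -0.447214
theta = acos(-0.447214) = 116.57 degrees

116.57 degrees


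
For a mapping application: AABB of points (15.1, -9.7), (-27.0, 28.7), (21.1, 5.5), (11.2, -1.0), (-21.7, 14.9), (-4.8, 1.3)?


x range: [-27, 21.1]
y range: [-9.7, 28.7]
Bounding box: (-27,-9.7) to (21.1,28.7)

(-27,-9.7) to (21.1,28.7)


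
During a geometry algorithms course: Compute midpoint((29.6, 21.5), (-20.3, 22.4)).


M = ((29.6+(-20.3))/2, (21.5+22.4)/2)
= (4.65, 21.95)

(4.65, 21.95)


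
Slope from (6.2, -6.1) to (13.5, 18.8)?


slope = (y2-y1)/(x2-x1) = (18.8-(-6.1))/(13.5-6.2) = 24.9/7.3 = 3.411

3.411


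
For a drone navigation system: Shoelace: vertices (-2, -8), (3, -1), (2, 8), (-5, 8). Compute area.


Shoelace sum: ((-2)*(-1) - 3*(-8)) + (3*8 - 2*(-1)) + (2*8 - (-5)*8) + ((-5)*(-8) - (-2)*8)
= 164
Area = |164|/2 = 82

82


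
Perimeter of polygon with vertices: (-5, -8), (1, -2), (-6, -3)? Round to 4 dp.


Sides: (-5, -8)->(1, -2): sqrt(72) = 8.485281, (1, -2)->(-6, -3): sqrt(50) = 7.071068, (-6, -3)->(-5, -8): sqrt(26) = 5.09902
Sum = 20.655369
Perimeter = 20.6554

20.6554


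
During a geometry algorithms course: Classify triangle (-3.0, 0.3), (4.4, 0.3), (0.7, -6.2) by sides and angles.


Side lengths squared: AB^2=54.76, BC^2=55.94, CA^2=55.94
Sorted: [54.76, 55.94, 55.94]
By sides: Isosceles, By angles: Acute

Isosceles, Acute


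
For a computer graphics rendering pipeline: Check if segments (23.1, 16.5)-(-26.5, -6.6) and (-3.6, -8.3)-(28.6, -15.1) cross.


Cross products: d1=980.12, d2=-100.98, d3=613.31, d4=1694.41
d1*d2 < 0 and d3*d4 < 0? no

No, they don't intersect


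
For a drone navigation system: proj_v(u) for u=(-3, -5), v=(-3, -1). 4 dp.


u.v = 14, |v| = sqrt(10) = 3.1623
Scalar projection = u.v / |v| = 14 / sqrt(10) = 4.4272

4.4272


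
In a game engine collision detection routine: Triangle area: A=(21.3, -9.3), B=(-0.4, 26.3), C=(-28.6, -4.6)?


Area = |x_A(y_B-y_C) + x_B(y_C-y_A) + x_C(y_A-y_B)|/2
= |658.17 + (-1.88) + 1018.16|/2
= 1674.45/2 = 837.225

837.225


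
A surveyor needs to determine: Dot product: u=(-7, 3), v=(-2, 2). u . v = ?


u . v = u_x*v_x + u_y*v_y = (-7)*(-2) + 3*2
= 14 + 6 = 20

20


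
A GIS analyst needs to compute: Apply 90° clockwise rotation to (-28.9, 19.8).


90° CW: (x,y) -> (y, -x)
(-28.9,19.8) -> (19.8, 28.9)

(19.8, 28.9)


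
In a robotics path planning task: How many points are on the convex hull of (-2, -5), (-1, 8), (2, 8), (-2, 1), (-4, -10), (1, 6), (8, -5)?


Convex hull vertices (CCW): (-4, -10), (8, -5), (2, 8), (-1, 8)
Count = 4

4


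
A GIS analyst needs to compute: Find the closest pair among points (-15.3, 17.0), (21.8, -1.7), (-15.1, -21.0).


d(P0,P1) = 41.5464, d(P0,P2) = 38.0005, d(P1,P2) = 41.6425
Closest: P0 and P2

Closest pair: (-15.3, 17.0) and (-15.1, -21.0), distance = 38.0005


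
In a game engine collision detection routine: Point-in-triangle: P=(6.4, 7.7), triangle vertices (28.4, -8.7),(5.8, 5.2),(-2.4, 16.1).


Cross products: AB x AP = -64.84, BC x BP = -27.04, CA x CP = -40.48
All same sign? yes

Yes, inside


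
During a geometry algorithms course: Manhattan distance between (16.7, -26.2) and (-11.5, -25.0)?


|16.7-(-11.5)| + |(-26.2)-(-25)| = 28.2 + 1.2 = 29.4

29.4


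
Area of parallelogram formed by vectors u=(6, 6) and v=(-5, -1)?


|u x v| = |6*(-1) - 6*(-5)|
= |(-6) - (-30)| = 24

24


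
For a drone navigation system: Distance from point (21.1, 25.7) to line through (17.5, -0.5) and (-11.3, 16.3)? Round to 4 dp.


|cross product| = 815.04
|line direction| = sqrt(1111.68) = 33.3419
Distance = 815.04/sqrt(1111.68) = 24.4449

24.4449


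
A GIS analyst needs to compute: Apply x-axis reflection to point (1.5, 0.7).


Reflection over x-axis: (x,y) -> (x,-y)
(1.5, 0.7) -> (1.5, -0.7)

(1.5, -0.7)


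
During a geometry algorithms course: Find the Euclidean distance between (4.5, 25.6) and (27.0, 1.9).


dx=22.5, dy=-23.7
d^2 = 22.5^2 + (-23.7)^2 = 1067.94
d = sqrt(1067.94) = 32.6794

32.6794


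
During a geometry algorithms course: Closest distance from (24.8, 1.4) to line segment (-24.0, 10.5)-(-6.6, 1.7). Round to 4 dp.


Project P onto AB: t = 1 (clamped to [0,1])
Closest point on segment: (-6.6, 1.7)
Distance: 31.4014

31.4014


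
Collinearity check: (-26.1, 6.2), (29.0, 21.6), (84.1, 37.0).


Cross product: (29-(-26.1))*(37-6.2) - (21.6-6.2)*(84.1-(-26.1))
= 0

Yes, collinear


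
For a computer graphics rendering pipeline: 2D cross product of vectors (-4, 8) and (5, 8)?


u x v = u_x*v_y - u_y*v_x = (-4)*8 - 8*5
= (-32) - 40 = -72

-72


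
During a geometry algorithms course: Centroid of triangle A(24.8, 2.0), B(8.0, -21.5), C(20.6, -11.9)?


Centroid = ((x_A+x_B+x_C)/3, (y_A+y_B+y_C)/3)
= ((24.8+8+20.6)/3, (2+(-21.5)+(-11.9))/3)
= (17.8, -10.4667)

(17.8, -10.4667)


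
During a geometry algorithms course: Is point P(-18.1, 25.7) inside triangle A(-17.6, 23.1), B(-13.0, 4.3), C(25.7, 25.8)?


Cross products: AB x AP = 2.56, BC x BP = 937.83, CA x CP = -113.93
All same sign? no

No, outside


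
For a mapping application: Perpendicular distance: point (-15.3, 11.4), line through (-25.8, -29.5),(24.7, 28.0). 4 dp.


|cross product| = 1461.7
|line direction| = sqrt(5856.5) = 76.5278
Distance = 1461.7/sqrt(5856.5) = 19.1003

19.1003


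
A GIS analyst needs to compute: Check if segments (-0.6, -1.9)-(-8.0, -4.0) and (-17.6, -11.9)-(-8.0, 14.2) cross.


Cross products: d1=-347.7, d2=-174.72, d3=38.3, d4=-134.68
d1*d2 < 0 and d3*d4 < 0? no

No, they don't intersect


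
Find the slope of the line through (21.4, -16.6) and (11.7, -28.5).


slope = (y2-y1)/(x2-x1) = ((-28.5)-(-16.6))/(11.7-21.4) = (-11.9)/(-9.7) = 1.2268

1.2268


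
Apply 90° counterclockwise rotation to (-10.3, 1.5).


90° CCW: (x,y) -> (-y, x)
(-10.3,1.5) -> (-1.5, -10.3)

(-1.5, -10.3)


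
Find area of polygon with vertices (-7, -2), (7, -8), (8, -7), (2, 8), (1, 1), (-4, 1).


Shoelace sum: ((-7)*(-8) - 7*(-2)) + (7*(-7) - 8*(-8)) + (8*8 - 2*(-7)) + (2*1 - 1*8) + (1*1 - (-4)*1) + ((-4)*(-2) - (-7)*1)
= 177
Area = |177|/2 = 88.5

88.5


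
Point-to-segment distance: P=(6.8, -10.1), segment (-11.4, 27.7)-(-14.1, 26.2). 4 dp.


Project P onto AB: t = 0.7925 (clamped to [0,1])
Closest point on segment: (-13.5396, 26.5113)
Distance: 41.8818

41.8818


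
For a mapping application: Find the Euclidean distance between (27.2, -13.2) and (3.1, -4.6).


dx=-24.1, dy=8.6
d^2 = (-24.1)^2 + 8.6^2 = 654.77
d = sqrt(654.77) = 25.5885

25.5885


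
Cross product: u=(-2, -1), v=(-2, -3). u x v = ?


u x v = u_x*v_y - u_y*v_x = (-2)*(-3) - (-1)*(-2)
= 6 - 2 = 4

4


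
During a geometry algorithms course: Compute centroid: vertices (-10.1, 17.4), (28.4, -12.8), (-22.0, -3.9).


Centroid = ((x_A+x_B+x_C)/3, (y_A+y_B+y_C)/3)
= (((-10.1)+28.4+(-22))/3, (17.4+(-12.8)+(-3.9))/3)
= (-1.2333, 0.2333)

(-1.2333, 0.2333)


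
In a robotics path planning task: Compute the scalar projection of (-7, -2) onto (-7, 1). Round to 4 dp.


u.v = 47, |v| = sqrt(50) = 7.0711
Scalar projection = u.v / |v| = 47 / sqrt(50) = 6.6468

6.6468


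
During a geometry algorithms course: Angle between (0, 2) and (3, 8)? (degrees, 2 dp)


u.v = 16, |u| = sqrt(4) = 2, |v| = sqrt(73) = 8.544
cos(theta) = u.v/(|u||v|) = 16/sqrt(292) = 0.936329
theta = acos(0.936329) = 20.56 degrees

20.56 degrees


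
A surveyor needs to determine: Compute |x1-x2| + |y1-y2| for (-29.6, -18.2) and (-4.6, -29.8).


|(-29.6)-(-4.6)| + |(-18.2)-(-29.8)| = 25 + 11.6 = 36.6

36.6


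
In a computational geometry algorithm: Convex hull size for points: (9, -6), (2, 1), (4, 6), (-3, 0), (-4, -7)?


Convex hull vertices (CCW): (-4, -7), (9, -6), (4, 6), (-3, 0)
Count = 4

4


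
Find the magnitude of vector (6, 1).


|u| = sqrt(6^2 + 1^2) = sqrt(37) = 6.0828

6.0828


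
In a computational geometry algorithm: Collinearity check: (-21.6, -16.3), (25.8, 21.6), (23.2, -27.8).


Cross product: (25.8-(-21.6))*((-27.8)-(-16.3)) - (21.6-(-16.3))*(23.2-(-21.6))
= -2243.02

No, not collinear


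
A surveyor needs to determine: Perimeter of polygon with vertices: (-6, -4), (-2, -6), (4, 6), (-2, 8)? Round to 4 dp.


Sides: (-6, -4)->(-2, -6): sqrt(20) = 4.472136, (-2, -6)->(4, 6): sqrt(180) = 13.416408, (4, 6)->(-2, 8): sqrt(40) = 6.324555, (-2, 8)->(-6, -4): sqrt(160) = 12.649111
Sum = 36.86221
Perimeter = 36.8622

36.8622


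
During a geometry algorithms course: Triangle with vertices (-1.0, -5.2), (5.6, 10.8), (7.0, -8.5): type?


Side lengths squared: AB^2=299.56, BC^2=374.45, CA^2=74.89
Sorted: [74.89, 299.56, 374.45]
By sides: Scalene, By angles: Right

Scalene, Right


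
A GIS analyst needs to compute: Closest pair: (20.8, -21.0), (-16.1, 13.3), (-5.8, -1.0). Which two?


d(P0,P1) = 50.3796, d(P0,P2) = 33.28, d(P1,P2) = 17.6233
Closest: P1 and P2

Closest pair: (-16.1, 13.3) and (-5.8, -1.0), distance = 17.6233


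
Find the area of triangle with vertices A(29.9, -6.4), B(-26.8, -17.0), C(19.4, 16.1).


Area = |x_A(y_B-y_C) + x_B(y_C-y_A) + x_C(y_A-y_B)|/2
= |(-989.69) + (-603) + 205.64|/2
= 1387.05/2 = 693.525

693.525


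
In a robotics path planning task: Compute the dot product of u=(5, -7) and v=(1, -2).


u . v = u_x*v_x + u_y*v_y = 5*1 + (-7)*(-2)
= 5 + 14 = 19

19


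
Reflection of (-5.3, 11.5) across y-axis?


Reflection over y-axis: (x,y) -> (-x,y)
(-5.3, 11.5) -> (5.3, 11.5)

(5.3, 11.5)
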